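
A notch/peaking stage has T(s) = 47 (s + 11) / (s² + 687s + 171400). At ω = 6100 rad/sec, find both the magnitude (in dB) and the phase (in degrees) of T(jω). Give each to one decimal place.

|T| = -42.3 dB, ∠T = -83.6 deg

|j6100 + 11| = √(6100² + 11²) = 6100
|(j6100)² + 687(j6100) + 171400| = |-3.7039e+07 + j4.1907e+06| = 3.727e+07
|T(j6100)| = 47 × 6100 / 3.727e+07 = 0.0076915
20 log₁₀(0.0076915) = -42.28 dB
∠(j6100 + 11) = arctan(6100/11) = 89.90°
∠[(j6100)² + 687(j6100) + 171400] = ∠[-3.7039e+07 + j4.1907e+06] = 173.54°
∠T(j6100) = 89.90° − 173.54° = -83.65°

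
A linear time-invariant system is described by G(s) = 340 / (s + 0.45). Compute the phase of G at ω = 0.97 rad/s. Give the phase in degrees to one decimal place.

∠(j0.97 + 0.45) = arctan(0.97/0.45) = 65.11°
∠G(j0.97) = −65.11° = -65.11°

-65.1 deg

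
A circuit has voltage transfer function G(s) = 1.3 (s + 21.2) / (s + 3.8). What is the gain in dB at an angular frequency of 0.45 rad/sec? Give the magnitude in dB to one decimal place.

17.2 dB

|j0.45 + 21.2| = √(0.45² + 21.2²) = 21.2
|j0.45 + 3.8| = √(0.45² + 3.8²) = 3.827
|G(j0.45)| = 1.3 × 21.2 / 3.827 = 7.2039
20 log₁₀(7.2039) = 17.15 dB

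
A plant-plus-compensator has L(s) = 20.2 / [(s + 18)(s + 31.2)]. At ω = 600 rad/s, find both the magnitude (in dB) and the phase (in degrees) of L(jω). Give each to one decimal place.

|j600 + 18| = √(600² + 18²) = 600.3
|j600 + 31.2| = √(600² + 31.2²) = 600.8
|L(j600)| = 20.2 / (600.3 × 600.8) = 5.601e-05
20 log₁₀(5.601e-05) = -85.03 dB
∠(j600 + 18) = arctan(600/18) = 88.28°
∠(j600 + 31.2) = arctan(600/31.2) = 87.02°
∠L(j600) = − (88.28° + 87.02°) = -175.30°

|L| = -85.0 dB, ∠L = -175.3 deg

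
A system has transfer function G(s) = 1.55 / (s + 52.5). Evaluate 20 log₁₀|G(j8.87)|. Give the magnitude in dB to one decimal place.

-30.7 dB

|j8.87 + 52.5| = √(8.87² + 52.5²) = 53.24
|G(j8.87)| = 1.55 / 53.24 = 0.029111
20 log₁₀(0.029111) = -30.72 dB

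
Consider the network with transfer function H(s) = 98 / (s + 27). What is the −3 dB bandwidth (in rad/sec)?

27 rad/sec

For a single-pole low-pass, the −3 dB point is at the pole: ω = 27 rad/sec.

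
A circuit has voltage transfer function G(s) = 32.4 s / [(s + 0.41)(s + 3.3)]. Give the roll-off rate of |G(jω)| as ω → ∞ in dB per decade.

-20 dB/decade

With 1 zero and 2 poles, the high-frequency asymptotic slope is 20 × (1 − 2) = -20 dB/decade.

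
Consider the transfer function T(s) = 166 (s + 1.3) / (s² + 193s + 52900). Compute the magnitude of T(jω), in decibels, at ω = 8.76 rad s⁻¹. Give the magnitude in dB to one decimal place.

-31.1 dB

|j8.76 + 1.3| = √(8.76² + 1.3²) = 8.856
|(j8.76)² + 193(j8.76) + 52900| = |52823 + j1690.7| = 5.285e+04
|T(j8.76)| = 166 × 8.856 / 5.285e+04 = 0.027816
20 log₁₀(0.027816) = -31.11 dB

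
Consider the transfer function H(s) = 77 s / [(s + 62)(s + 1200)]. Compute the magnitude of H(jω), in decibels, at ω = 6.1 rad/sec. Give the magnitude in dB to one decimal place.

|j6.1| = 6.1
|j6.1 + 62| = √(6.1² + 62²) = 62.3
|j6.1 + 1200| = √(6.1² + 1200²) = 1200
|H(j6.1)| = 77 × 6.1 / (62.3 × 1200) = 0.0062828
20 log₁₀(0.0062828) = -44.04 dB

-44.0 dB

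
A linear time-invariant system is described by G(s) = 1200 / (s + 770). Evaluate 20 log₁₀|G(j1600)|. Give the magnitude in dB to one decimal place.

-3.4 dB

|j1600 + 770| = √(1600² + 770²) = 1776
|G(j1600)| = 1200 / 1776 = 0.67581
20 log₁₀(0.67581) = -3.40 dB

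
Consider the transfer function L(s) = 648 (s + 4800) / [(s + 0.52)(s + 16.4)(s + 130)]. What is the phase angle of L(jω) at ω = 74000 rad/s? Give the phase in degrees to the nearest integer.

-184°

∠(j74000 + 4800) = arctan(74000/4800) = 86.29°
∠(j74000 + 0.52) = arctan(74000/0.52) = 90.00°
∠(j74000 + 16.4) = arctan(74000/16.4) = 89.99°
∠(j74000 + 130) = arctan(74000/130) = 89.90°
∠L(j74000) = 86.29° − (90.00° + 89.99° + 89.90°) = -183.60°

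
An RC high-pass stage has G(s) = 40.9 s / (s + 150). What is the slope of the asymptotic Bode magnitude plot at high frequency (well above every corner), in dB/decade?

With 1 zero and 1 pole, the high-frequency asymptotic slope is 20 × (1 − 1) = 0 dB/decade.

0 dB/decade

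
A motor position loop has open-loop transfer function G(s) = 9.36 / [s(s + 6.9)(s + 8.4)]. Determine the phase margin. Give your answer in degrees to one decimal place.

87.6°

Gain crossover: |G(jω)| = 1 at ω ≈ 0.161 rad/s.
∠G(j0.161) = −90° − arctan(0.161/6.9) − arctan(0.161/8.4) ≈ -92.44°
PM = 180° + (-92.44°) = 87.56°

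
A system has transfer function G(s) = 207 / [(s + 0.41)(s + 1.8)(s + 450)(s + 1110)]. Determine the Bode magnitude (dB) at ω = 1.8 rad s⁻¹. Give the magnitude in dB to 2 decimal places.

-81.09 dB

|j1.8 + 0.41| = √(1.8² + 0.41²) = 1.846
|j1.8 + 1.8| = √(1.8² + 1.8²) = 2.546
|j1.8 + 450| = √(1.8² + 450²) = 450
|j1.8 + 1110| = √(1.8² + 1110²) = 1110
|G(j1.8)| = 207 / (1.846 × 2.546 × 450 × 1110) = 8.8183e-05
20 log₁₀(8.8183e-05) = -81.092 dB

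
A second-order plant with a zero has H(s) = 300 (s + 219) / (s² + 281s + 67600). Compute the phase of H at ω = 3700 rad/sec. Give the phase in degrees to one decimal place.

∠(j3700 + 219) = arctan(3700/219) = 86.61°
∠[(j3700)² + 281(j3700) + 67600] = ∠[-1.3622e+07 + j1.0397e+06] = 175.64°
∠H(j3700) = 86.61° − 175.64° = -89.02°

-89.0°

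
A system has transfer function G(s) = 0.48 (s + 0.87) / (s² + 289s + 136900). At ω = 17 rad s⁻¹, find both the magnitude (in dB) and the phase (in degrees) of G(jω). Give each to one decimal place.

|G| = -84.5 dB, ∠G = 85.0°

|j17 + 0.87| = √(17² + 0.87²) = 17.02
|(j17)² + 289(j17) + 136900| = |1.3661e+05 + j4913| = 1.367e+05
|G(j17)| = 0.48 × 17.02 / 1.367e+05 = 5.9771e-05
20 log₁₀(5.9771e-05) = -84.47 dB
∠(j17 + 0.87) = arctan(17/0.87) = 87.07°
∠[(j17)² + 289(j17) + 136900] = ∠[1.3661e+05 + j4913] = 2.06°
∠G(j17) = 87.07° − 2.06° = 85.01°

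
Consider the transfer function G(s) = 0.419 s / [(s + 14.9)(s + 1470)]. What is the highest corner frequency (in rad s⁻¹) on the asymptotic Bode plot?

Break frequencies occur at each pole and zero magnitude: 14.9 rad s⁻¹, 1470 rad s⁻¹.
The highest is 1470 rad s⁻¹.

1470 rad s⁻¹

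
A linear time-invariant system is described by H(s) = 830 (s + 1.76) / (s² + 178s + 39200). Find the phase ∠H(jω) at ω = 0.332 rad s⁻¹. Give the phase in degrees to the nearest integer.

11°

∠(j0.332 + 1.76) = arctan(0.332/1.76) = 10.68°
∠[(j0.332)² + 178(j0.332) + 39200] = ∠[39200 + j59.096] = 0.09°
∠H(j0.332) = 10.68° − 0.09° = 10.60°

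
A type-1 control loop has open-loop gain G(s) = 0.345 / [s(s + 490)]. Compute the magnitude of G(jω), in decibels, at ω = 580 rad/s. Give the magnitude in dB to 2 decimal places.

|j580 + 490| = √(580² + 490²) = 759.3
|j580| = 580
|G(j580)| = 0.345 / (759.3 × 580) = 7.8341e-07
20 log₁₀(7.8341e-07) = -122.120 dB

-122.12 dB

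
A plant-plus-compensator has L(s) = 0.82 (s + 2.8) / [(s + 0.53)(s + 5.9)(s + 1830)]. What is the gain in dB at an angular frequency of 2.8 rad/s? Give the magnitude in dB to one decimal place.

|j2.8 + 2.8| = √(2.8² + 2.8²) = 3.96
|j2.8 + 0.53| = √(2.8² + 0.53²) = 2.85
|j2.8 + 5.9| = √(2.8² + 5.9²) = 6.531
|j2.8 + 1830| = √(2.8² + 1830²) = 1830
|L(j2.8)| = 0.82 × 3.96 / (2.85 × 6.531 × 1830) = 9.534e-05
20 log₁₀(9.534e-05) = -80.41 dB

-80.4 dB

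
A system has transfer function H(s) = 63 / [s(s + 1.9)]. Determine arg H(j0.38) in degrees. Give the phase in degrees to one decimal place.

∠(j0.38 + 1.9) = arctan(0.38/1.9) = 11.31°
∠(j0.38) = 90.00°
∠H(j0.38) = − (11.31° + 90.00°) = -101.31°

-101.3 deg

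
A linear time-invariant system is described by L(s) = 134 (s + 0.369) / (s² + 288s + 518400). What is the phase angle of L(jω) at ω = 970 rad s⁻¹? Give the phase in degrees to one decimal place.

-56.5°

∠(j970 + 0.369) = arctan(970/0.369) = 89.98°
∠[(j970)² + 288(j970) + 518400] = ∠[-4.225e+05 + j2.7936e+05] = 146.53°
∠L(j970) = 89.98° − 146.53° = -56.55°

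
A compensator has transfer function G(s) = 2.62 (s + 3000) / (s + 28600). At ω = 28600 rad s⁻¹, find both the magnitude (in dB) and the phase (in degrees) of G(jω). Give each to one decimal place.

|G| = 5.4 dB, ∠G = 39.0°

|j28600 + 3000| = √(28600² + 3000²) = 2.876e+04
|j28600 + 28600| = √(28600² + 28600²) = 4.045e+04
|G(j28600)| = 2.62 × 2.876e+04 / 4.045e+04 = 1.8628
20 log₁₀(1.8628) = 5.40 dB
∠(j28600 + 3000) = arctan(28600/3000) = 84.01°
∠(j28600 + 28600) = arctan(28600/28600) = 45.00°
∠G(j28600) = 84.01° − 45.00° = 39.01°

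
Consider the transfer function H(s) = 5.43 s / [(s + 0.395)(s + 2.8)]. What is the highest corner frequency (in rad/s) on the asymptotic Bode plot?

Break frequencies occur at each pole and zero magnitude: 0.395 rad/s, 2.8 rad/s.
The highest is 2.8 rad/s.

2.8 rad/s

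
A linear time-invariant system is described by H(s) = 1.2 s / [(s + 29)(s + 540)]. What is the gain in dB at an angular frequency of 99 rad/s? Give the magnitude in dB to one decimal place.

|j99| = 99
|j99 + 29| = √(99² + 29²) = 103.2
|j99 + 540| = √(99² + 540²) = 549
|H(j99)| = 1.2 × 99 / (103.2 × 549) = 0.0020976
20 log₁₀(0.0020976) = -53.57 dB

-53.6 dB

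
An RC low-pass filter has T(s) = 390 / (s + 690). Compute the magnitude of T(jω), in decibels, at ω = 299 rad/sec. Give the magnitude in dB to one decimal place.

|j299 + 690| = √(299² + 690²) = 752
|T(j299)| = 390 / 752 = 0.51862
20 log₁₀(0.51862) = -5.70 dB

-5.7 dB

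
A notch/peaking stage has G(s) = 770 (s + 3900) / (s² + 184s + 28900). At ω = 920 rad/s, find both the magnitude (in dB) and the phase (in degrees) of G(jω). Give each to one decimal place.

|G| = 11.4 dB, ∠G = -155.0 deg

|j920 + 3900| = √(920² + 3900²) = 4007
|(j920)² + 184(j920) + 28900| = |-8.175e+05 + j1.6928e+05| = 8.348e+05
|G(j920)| = 770 × 4007 / 8.348e+05 = 3.6958
20 log₁₀(3.6958) = 11.35 dB
∠(j920 + 3900) = arctan(920/3900) = 13.27°
∠[(j920)² + 184(j920) + 28900] = ∠[-8.175e+05 + j1.6928e+05] = 168.30°
∠G(j920) = 13.27° − 168.30° = -155.03°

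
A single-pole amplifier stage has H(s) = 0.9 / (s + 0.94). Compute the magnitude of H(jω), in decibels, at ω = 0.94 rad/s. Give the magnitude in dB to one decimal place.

-3.4 dB

|j0.94 + 0.94| = √(0.94² + 0.94²) = 1.329
|H(j0.94)| = 0.9 / 1.329 = 0.67702
20 log₁₀(0.67702) = -3.39 dB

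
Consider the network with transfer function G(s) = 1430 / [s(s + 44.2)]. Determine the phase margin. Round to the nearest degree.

58 deg

Gain crossover: |G(jω)| = 1 at ω ≈ 27.5 rad/sec.
∠G(j27.5) = −90° − arctan(27.5/44.2) ≈ -121.87°
PM = 180° + (-121.87°) = 58.13°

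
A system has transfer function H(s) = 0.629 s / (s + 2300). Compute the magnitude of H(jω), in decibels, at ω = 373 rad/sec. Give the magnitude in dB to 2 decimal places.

|j373| = 373
|j373 + 2300| = √(373² + 2300²) = 2330
|H(j373)| = 0.629 × 373 / 2330 = 0.10069
20 log₁₀(0.10069) = -19.940 dB

-19.94 dB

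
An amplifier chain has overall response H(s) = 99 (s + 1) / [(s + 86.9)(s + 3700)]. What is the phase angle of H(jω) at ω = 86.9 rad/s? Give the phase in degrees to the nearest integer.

∠(j86.9 + 1) = arctan(86.9/1) = 89.34°
∠(j86.9 + 86.9) = arctan(86.9/86.9) = 45.00°
∠(j86.9 + 3700) = arctan(86.9/3700) = 1.35°
∠H(j86.9) = 89.34° − (45.00° + 1.35°) = 43.00°

43°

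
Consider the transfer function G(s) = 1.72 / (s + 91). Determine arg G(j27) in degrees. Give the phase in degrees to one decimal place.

-16.5 deg

∠(j27 + 91) = arctan(27/91) = 16.53°
∠G(j27) = −16.53° = -16.53°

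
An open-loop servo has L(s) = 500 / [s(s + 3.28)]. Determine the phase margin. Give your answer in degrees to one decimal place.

Gain crossover: |L(jω)| = 1 at ω ≈ 22.2 rad s⁻¹.
∠L(j22.2) = −90° − arctan(22.2/3.28) ≈ -171.61°
PM = 180° + (-171.61°) = 8.39°

8.4°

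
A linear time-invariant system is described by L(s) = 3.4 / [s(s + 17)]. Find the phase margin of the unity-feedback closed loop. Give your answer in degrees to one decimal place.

89.3°

Gain crossover: |L(jω)| = 1 at ω ≈ 0.2 rad/sec.
∠L(j0.2) = −90° − arctan(0.2/17) ≈ -90.67°
PM = 180° + (-90.67°) = 89.33°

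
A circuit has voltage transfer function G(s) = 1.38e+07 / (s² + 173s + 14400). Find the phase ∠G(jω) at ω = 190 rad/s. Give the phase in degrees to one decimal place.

-123.4°

∠[(j190)² + 173(j190) + 14400] = ∠[-21700 + j32870] = 123.43°
∠G(j190) = −123.43° = -123.43°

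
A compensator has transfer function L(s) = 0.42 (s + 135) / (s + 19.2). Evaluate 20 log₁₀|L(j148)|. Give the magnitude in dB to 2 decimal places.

-4.98 dB

|j148 + 135| = √(148² + 135²) = 200.3
|j148 + 19.2| = √(148² + 19.2²) = 149.2
|L(j148)| = 0.42 × 200.3 / 149.2 = 0.56376
20 log₁₀(0.56376) = -4.978 dB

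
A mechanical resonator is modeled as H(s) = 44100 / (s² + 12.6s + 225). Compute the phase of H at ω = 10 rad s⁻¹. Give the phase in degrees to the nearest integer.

∠[(j10)² + 12.6(j10) + 225] = ∠[125 + j126] = 45.23°
∠H(j10) = −45.23° = -45.23°

-45°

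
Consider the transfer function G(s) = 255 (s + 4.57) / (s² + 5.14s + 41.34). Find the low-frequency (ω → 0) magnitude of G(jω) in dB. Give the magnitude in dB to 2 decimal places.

G(0) = 255 × 4.57 / 41.34 = 28.189
20 log₁₀(28.189) = 29.002 dB

29.00 dB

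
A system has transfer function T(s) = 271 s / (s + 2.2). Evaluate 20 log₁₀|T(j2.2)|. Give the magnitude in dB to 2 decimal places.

45.65 dB

|j2.2| = 2.2
|j2.2 + 2.2| = √(2.2² + 2.2²) = 3.111
|T(j2.2)| = 271 × 2.2 / 3.111 = 191.63
20 log₁₀(191.63) = 45.649 dB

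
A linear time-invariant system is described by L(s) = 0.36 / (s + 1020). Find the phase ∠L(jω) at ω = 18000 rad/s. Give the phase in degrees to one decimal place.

∠(j18000 + 1020) = arctan(18000/1020) = 86.76°
∠L(j18000) = −86.76° = -86.76°

-86.8°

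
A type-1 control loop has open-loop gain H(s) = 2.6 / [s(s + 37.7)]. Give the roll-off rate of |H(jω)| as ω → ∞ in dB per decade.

-40 dB/decade

With 0 zeros and 2 poles, the high-frequency asymptotic slope is 20 × (0 − 2) = -40 dB/decade.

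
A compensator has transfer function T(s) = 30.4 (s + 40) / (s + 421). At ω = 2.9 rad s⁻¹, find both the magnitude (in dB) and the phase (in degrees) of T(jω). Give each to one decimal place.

|j2.9 + 40| = √(2.9² + 40²) = 40.1
|j2.9 + 421| = √(2.9² + 421²) = 421
|T(j2.9)| = 30.4 × 40.1 / 421 = 2.8959
20 log₁₀(2.8959) = 9.24 dB
∠(j2.9 + 40) = arctan(2.9/40) = 4.15°
∠(j2.9 + 421) = arctan(2.9/421) = 0.39°
∠T(j2.9) = 4.15° − 0.39° = 3.75°

|T| = 9.2 dB, ∠T = 3.8°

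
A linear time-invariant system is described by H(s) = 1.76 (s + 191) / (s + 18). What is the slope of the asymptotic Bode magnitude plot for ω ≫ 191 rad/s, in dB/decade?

0 dB/decade

With 1 zero and 1 pole, the high-frequency asymptotic slope is 20 × (1 − 1) = 0 dB/decade.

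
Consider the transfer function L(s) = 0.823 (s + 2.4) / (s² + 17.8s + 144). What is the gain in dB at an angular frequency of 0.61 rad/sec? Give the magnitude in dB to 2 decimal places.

|j0.61 + 2.4| = √(0.61² + 2.4²) = 2.476
|(j0.61)² + 17.8(j0.61) + 144| = |143.63 + j10.858| = 144
|L(j0.61)| = 0.823 × 2.476 / 144 = 0.014149
20 log₁₀(0.014149) = -36.985 dB

-36.99 dB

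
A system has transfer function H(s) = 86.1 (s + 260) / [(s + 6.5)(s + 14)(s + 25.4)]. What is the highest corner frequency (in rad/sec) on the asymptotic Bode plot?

260 rad/sec

Break frequencies occur at each pole and zero magnitude: 6.5 rad/sec, 14 rad/sec, 25.4 rad/sec, 260 rad/sec.
The highest is 260 rad/sec.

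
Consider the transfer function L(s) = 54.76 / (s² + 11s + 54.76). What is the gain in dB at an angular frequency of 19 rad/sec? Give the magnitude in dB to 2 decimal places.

|(j19)² + 11(j19) + 54.76| = |-306.24 + j209| = 370.8
|L(j19)| = 54.76 / 370.8 = 0.1477
20 log₁₀(0.1477) = -16.613 dB

-16.61 dB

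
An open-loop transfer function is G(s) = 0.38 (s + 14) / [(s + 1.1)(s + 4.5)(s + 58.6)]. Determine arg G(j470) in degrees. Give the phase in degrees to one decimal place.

-173.9°

∠(j470 + 14) = arctan(470/14) = 88.29°
∠(j470 + 1.1) = arctan(470/1.1) = 89.87°
∠(j470 + 4.5) = arctan(470/4.5) = 89.45°
∠(j470 + 58.6) = arctan(470/58.6) = 82.89°
∠G(j470) = 88.29° − (89.87° + 89.45° + 82.89°) = -173.92°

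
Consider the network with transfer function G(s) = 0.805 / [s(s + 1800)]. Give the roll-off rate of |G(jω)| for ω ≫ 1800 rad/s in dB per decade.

With 0 zeros and 2 poles, the high-frequency asymptotic slope is 20 × (0 − 2) = -40 dB/decade.

-40 dB/decade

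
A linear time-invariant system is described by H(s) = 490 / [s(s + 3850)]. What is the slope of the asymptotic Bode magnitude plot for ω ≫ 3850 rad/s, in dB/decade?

With 0 zeros and 2 poles, the high-frequency asymptotic slope is 20 × (0 − 2) = -40 dB/decade.

-40 dB/decade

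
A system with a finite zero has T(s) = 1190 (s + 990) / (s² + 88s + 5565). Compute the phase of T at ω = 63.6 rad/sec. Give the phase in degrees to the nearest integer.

∠(j63.6 + 990) = arctan(63.6/990) = 3.68°
∠[(j63.6)² + 88(j63.6) + 5565] = ∠[1520 + j5596.8] = 74.81°
∠T(j63.6) = 3.68° − 74.81° = -71.13°

-71 deg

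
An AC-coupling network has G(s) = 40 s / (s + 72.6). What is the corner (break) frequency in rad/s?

72.6 rad/s

The single real pole at s = −72.6 gives a corner at ω = 72.6 rad/s.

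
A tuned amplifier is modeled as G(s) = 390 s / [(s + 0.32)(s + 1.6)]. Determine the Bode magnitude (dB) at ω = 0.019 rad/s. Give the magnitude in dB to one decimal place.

|j0.019| = 0.019
|j0.019 + 0.32| = √(0.019² + 0.32²) = 0.3206
|j0.019 + 1.6| = √(0.019² + 1.6²) = 1.6
|G(j0.019)| = 390 × 0.019 / (0.3206 × 1.6) = 14.446
20 log₁₀(14.446) = 23.20 dB

23.2 dB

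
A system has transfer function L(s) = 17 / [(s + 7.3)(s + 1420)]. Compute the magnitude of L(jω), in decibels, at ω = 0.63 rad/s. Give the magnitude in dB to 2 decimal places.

-55.74 dB

|j0.63 + 7.3| = √(0.63² + 7.3²) = 7.327
|j0.63 + 1420| = √(0.63² + 1420²) = 1420
|L(j0.63)| = 17 / (7.327 × 1420) = 0.0016339
20 log₁₀(0.0016339) = -55.735 dB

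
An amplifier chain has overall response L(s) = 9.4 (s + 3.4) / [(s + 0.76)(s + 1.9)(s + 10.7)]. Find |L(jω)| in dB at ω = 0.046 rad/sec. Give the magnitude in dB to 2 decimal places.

|j0.046 + 3.4| = √(0.046² + 3.4²) = 3.4
|j0.046 + 0.76| = √(0.046² + 0.76²) = 0.7614
|j0.046 + 1.9| = √(0.046² + 1.9²) = 1.901
|j0.046 + 10.7| = √(0.046² + 10.7²) = 10.7
|L(j0.046)| = 9.4 × 3.4 / (0.7614 × 1.901 × 10.7) = 2.0643
20 log₁₀(2.0643) = 6.295 dB

6.30 dB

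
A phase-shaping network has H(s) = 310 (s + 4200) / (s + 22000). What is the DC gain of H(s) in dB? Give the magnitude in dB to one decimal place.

H(0) = 310 × 4200 / 22000 = 59.182
20 log₁₀(59.182) = 35.44 dB

35.4 dB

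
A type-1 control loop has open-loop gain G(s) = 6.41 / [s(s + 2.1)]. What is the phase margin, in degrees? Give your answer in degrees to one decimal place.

44.5°

Gain crossover: |G(jω)| = 1 at ω ≈ 2.14 rad/sec.
∠G(j2.14) = −90° − arctan(2.14/2.1) ≈ -135.52°
PM = 180° + (-135.52°) = 44.48°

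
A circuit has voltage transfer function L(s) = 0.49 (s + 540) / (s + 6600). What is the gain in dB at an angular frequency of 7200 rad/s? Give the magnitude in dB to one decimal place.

-8.8 dB

|j7200 + 540| = √(7200² + 540²) = 7220
|j7200 + 6600| = √(7200² + 6600²) = 9767
|L(j7200)| = 0.49 × 7220 / 9767 = 0.36222
20 log₁₀(0.36222) = -8.82 dB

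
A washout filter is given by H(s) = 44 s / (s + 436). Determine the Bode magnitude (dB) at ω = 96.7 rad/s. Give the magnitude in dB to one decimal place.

19.6 dB

|j96.7| = 96.7
|j96.7 + 436| = √(96.7² + 436²) = 446.6
|H(j96.7)| = 44 × 96.7 / 446.6 = 9.5272
20 log₁₀(9.5272) = 19.58 dB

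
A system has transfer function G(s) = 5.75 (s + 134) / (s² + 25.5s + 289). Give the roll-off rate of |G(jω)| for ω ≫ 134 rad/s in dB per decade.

-20 dB/decade

With 1 zero and 2 poles, the high-frequency asymptotic slope is 20 × (1 − 2) = -20 dB/decade.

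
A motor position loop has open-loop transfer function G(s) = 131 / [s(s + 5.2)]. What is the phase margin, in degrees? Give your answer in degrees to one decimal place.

25.6 deg

Gain crossover: |G(jω)| = 1 at ω ≈ 10.9 rad s⁻¹.
∠G(j10.9) = −90° − arctan(10.9/5.2) ≈ -154.44°
PM = 180° + (-154.44°) = 25.56°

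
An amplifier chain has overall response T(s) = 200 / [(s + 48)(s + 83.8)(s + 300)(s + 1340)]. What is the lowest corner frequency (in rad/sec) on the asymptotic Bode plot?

Break frequencies occur at each pole and zero magnitude: 48 rad/sec, 83.8 rad/sec, 300 rad/sec, 1340 rad/sec.
The lowest is 48 rad/sec.

48 rad/sec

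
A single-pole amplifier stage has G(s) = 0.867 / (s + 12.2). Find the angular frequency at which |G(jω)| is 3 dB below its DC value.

12.2 rad/sec

For a single-pole low-pass, the −3 dB point is at the pole: ω = 12.2 rad/sec.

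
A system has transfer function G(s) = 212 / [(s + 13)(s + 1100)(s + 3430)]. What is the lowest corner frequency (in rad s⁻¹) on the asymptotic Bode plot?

13 rad s⁻¹

Break frequencies occur at each pole and zero magnitude: 13 rad s⁻¹, 1100 rad s⁻¹, 3430 rad s⁻¹.
The lowest is 13 rad s⁻¹.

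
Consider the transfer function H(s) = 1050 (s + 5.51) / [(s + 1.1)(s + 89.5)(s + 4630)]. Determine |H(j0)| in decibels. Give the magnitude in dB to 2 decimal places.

-37.93 dB

H(0) = 1050 × 5.51 / (1.1 × 89.5 × 4630) = 0.012692
20 log₁₀(0.012692) = -37.929 dB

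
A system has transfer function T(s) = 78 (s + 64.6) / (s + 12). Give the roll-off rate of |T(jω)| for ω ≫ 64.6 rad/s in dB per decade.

0 dB/decade

With 1 zero and 1 pole, the high-frequency asymptotic slope is 20 × (1 − 1) = 0 dB/decade.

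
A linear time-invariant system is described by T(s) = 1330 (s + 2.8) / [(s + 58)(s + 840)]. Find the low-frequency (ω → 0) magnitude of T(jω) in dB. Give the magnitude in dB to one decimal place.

T(0) = 1330 × 2.8 / (58 × 840) = 0.076437
20 log₁₀(0.076437) = -22.33 dB

-22.3 dB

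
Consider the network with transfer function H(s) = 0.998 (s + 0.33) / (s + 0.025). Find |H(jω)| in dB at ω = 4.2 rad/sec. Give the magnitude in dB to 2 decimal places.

|j4.2 + 0.33| = √(4.2² + 0.33²) = 4.213
|j4.2 + 0.025| = √(4.2² + 0.025²) = 4.2
|H(j4.2)| = 0.998 × 4.213 / 4.2 = 1.0011
20 log₁₀(1.0011) = 0.009 dB

0.01 dB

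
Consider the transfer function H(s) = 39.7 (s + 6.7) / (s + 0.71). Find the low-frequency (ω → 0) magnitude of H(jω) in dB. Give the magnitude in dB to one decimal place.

51.5 dB

H(0) = 39.7 × 6.7 / 0.71 = 374.63
20 log₁₀(374.63) = 51.47 dB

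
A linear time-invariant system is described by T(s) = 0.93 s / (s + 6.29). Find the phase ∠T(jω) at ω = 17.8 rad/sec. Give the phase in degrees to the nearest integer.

∠(j17.8) = 90.00°
∠(j17.8 + 6.29) = arctan(17.8/6.29) = 70.54°
∠T(j17.8) = 90.00° − 70.54° = 19.46°

19°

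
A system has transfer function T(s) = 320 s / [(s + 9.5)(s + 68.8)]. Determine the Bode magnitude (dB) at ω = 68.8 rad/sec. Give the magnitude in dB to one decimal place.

|j68.8| = 68.8
|j68.8 + 9.5| = √(68.8² + 9.5²) = 69.45
|j68.8 + 68.8| = √(68.8² + 68.8²) = 97.3
|T(j68.8)| = 320 × 68.8 / (69.45 × 97.3) = 3.258
20 log₁₀(3.258) = 10.26 dB

10.3 dB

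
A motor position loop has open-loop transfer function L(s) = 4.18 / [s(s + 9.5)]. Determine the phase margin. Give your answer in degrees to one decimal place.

87.4°

Gain crossover: |L(jω)| = 1 at ω ≈ 0.44 rad/s.
∠L(j0.44) = −90° − arctan(0.44/9.5) ≈ -92.65°
PM = 180° + (-92.65°) = 87.35°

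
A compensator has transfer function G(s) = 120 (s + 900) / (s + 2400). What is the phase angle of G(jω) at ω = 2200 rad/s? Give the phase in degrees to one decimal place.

25.2°

∠(j2200 + 900) = arctan(2200/900) = 67.75°
∠(j2200 + 2400) = arctan(2200/2400) = 42.51°
∠G(j2200) = 67.75° − 42.51° = 25.24°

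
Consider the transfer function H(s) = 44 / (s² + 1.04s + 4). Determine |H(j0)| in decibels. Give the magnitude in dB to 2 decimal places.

20.83 dB

H(0) = 44 / 4 = 11
20 log₁₀(11) = 20.828 dB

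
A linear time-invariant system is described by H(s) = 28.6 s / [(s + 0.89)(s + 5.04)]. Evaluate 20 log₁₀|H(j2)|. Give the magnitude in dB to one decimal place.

13.7 dB

|j2| = 2
|j2 + 0.89| = √(2² + 0.89²) = 2.189
|j2 + 5.04| = √(2² + 5.04²) = 5.422
|H(j2)| = 28.6 × 2 / (2.189 × 5.422) = 4.8189
20 log₁₀(4.8189) = 13.66 dB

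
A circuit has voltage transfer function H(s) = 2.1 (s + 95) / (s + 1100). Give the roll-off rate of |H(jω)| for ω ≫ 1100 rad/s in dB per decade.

With 1 zero and 1 pole, the high-frequency asymptotic slope is 20 × (1 − 1) = 0 dB/decade.

0 dB/decade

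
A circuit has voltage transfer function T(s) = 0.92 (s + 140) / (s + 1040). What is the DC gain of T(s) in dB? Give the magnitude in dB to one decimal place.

-18.1 dB

T(0) = 0.92 × 140 / 1040 = 0.12385
20 log₁₀(0.12385) = -18.14 dB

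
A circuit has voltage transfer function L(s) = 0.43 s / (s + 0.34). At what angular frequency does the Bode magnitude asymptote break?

0.34 rad/s

The single real pole at s = −0.34 gives a corner at ω = 0.34 rad/s.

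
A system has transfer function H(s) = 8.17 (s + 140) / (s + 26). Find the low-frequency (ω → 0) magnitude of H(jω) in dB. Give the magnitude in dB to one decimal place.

32.9 dB

H(0) = 8.17 × 140 / 26 = 43.992
20 log₁₀(43.992) = 32.87 dB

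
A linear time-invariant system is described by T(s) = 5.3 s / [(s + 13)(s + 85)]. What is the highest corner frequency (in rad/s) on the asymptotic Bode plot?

85 rad/s

Break frequencies occur at each pole and zero magnitude: 13 rad/s, 85 rad/s.
The highest is 85 rad/s.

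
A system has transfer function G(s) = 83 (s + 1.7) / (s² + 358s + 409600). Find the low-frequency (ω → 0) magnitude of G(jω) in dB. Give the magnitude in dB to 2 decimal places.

-69.26 dB

G(0) = 83 × 1.7 / 409600 = 0.00034448
20 log₁₀(0.00034448) = -69.257 dB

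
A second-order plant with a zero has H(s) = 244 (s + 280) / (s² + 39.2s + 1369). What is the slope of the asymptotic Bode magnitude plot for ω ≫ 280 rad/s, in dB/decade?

-20 dB/decade

With 1 zero and 2 poles, the high-frequency asymptotic slope is 20 × (1 − 2) = -20 dB/decade.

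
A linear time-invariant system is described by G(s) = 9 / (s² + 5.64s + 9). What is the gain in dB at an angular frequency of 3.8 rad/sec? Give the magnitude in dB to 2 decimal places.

-7.81 dB

|(j3.8)² + 5.64(j3.8) + 9| = |-5.44 + j21.432| = 22.11
|G(j3.8)| = 9 / 22.11 = 0.40703
20 log₁₀(0.40703) = -7.808 dB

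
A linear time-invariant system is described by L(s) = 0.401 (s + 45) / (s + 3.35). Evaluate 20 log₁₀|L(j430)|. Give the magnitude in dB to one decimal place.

|j430 + 45| = √(430² + 45²) = 432.3
|j430 + 3.35| = √(430² + 3.35²) = 430
|L(j430)| = 0.401 × 432.3 / 430 = 0.40318
20 log₁₀(0.40318) = -7.89 dB

-7.9 dB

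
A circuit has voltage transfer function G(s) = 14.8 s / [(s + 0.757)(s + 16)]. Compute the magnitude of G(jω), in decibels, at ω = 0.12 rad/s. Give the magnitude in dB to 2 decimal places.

-16.78 dB

|j0.12| = 0.12
|j0.12 + 0.757| = √(0.12² + 0.757²) = 0.7665
|j0.12 + 16| = √(0.12² + 16²) = 16
|G(j0.12)| = 14.8 × 0.12 / (0.7665 × 16) = 0.14482
20 log₁₀(0.14482) = -16.783 dB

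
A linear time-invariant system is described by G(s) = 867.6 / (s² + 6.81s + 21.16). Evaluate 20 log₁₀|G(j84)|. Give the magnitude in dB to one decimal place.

-18.2 dB

|(j84)² + 6.81(j84) + 21.16| = |-7034.8 + j572.04| = 7058
|G(j84)| = 867.6 / 7058 = 0.12292
20 log₁₀(0.12292) = -18.21 dB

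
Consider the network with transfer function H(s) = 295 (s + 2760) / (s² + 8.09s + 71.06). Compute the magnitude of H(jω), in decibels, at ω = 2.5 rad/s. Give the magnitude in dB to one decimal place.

|j2.5 + 2760| = √(2.5² + 2760²) = 2760
|(j2.5)² + 8.09(j2.5) + 71.06| = |64.81 + j20.225| = 67.89
|H(j2.5)| = 295 × 2760 / 67.89 = 11992
20 log₁₀(11992) = 81.58 dB

81.6 dB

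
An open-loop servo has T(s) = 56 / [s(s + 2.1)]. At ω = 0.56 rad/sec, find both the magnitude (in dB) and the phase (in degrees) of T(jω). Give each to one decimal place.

|j0.56 + 2.1| = √(0.56² + 2.1²) = 2.173
|j0.56| = 0.56
|T(j0.56)| = 56 / (2.173 × 0.56) = 46.011
20 log₁₀(46.011) = 33.26 dB
∠(j0.56 + 2.1) = arctan(0.56/2.1) = 14.93°
∠(j0.56) = 90.00°
∠T(j0.56) = − (14.93° + 90.00°) = -104.93°

|T| = 33.3 dB, ∠T = -104.9°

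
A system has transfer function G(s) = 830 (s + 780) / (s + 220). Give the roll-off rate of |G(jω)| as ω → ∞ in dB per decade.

With 1 zero and 1 pole, the high-frequency asymptotic slope is 20 × (1 − 1) = 0 dB/decade.

0 dB/decade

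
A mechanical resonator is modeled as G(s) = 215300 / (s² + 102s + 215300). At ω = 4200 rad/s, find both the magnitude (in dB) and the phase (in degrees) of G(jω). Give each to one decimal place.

|(j4200)² + 102(j4200) + 215300| = |-1.7425e+07 + j4.284e+05| = 1.743e+07
|G(j4200)| = 215300 / 1.743e+07 = 0.012352
20 log₁₀(0.012352) = -38.17 dB
∠[(j4200)² + 102(j4200) + 215300] = ∠[-1.7425e+07 + j4.284e+05] = 178.59°
∠G(j4200) = −178.59° = -178.59°

|G| = -38.2 dB, ∠G = -178.6°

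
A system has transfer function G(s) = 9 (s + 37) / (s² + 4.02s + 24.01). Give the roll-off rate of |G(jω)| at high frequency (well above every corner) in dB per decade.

-20 dB/decade

With 1 zero and 2 poles, the high-frequency asymptotic slope is 20 × (1 − 2) = -20 dB/decade.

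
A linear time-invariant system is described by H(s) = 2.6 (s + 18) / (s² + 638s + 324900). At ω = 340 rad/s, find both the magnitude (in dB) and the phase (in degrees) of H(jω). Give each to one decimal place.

|H| = -50.6 dB, ∠H = 40.9°

|j340 + 18| = √(340² + 18²) = 340.5
|(j340)² + 638(j340) + 324900| = |2.093e+05 + j2.1692e+05| = 3.014e+05
|H(j340)| = 2.6 × 340.5 / 3.014e+05 = 0.0029368
20 log₁₀(0.0029368) = -50.64 dB
∠(j340 + 18) = arctan(340/18) = 86.97°
∠[(j340)² + 638(j340) + 324900] = ∠[2.093e+05 + j2.1692e+05] = 46.02°
∠H(j340) = 86.97° − 46.02° = 40.95°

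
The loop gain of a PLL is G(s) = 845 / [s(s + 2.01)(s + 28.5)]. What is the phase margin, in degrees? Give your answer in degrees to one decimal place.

10.7°

Gain crossover: |G(jω)| = 1 at ω ≈ 5.22 rad/s.
∠G(j5.22) = −90° − arctan(5.22/2.01) − arctan(5.22/28.5) ≈ -169.30°
PM = 180° + (-169.30°) = 10.70°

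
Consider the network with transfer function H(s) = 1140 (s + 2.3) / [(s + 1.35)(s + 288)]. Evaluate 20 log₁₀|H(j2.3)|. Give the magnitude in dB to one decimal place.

13.7 dB

|j2.3 + 2.3| = √(2.3² + 2.3²) = 3.253
|j2.3 + 1.35| = √(2.3² + 1.35²) = 2.667
|j2.3 + 288| = √(2.3² + 288²) = 288
|H(j2.3)| = 1140 × 3.253 / (2.667 × 288) = 4.8276
20 log₁₀(4.8276) = 13.67 dB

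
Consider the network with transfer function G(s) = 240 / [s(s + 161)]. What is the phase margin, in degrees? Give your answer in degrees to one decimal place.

89.5 deg

Gain crossover: |G(jω)| = 1 at ω ≈ 1.49 rad/sec.
∠G(j1.49) = −90° − arctan(1.49/161) ≈ -90.53°
PM = 180° + (-90.53°) = 89.47°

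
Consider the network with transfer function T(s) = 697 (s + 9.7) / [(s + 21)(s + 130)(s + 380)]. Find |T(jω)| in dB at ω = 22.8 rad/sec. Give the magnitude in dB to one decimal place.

-39.1 dB

|j22.8 + 9.7| = √(22.8² + 9.7²) = 24.78
|j22.8 + 21| = √(22.8² + 21²) = 31
|j22.8 + 130| = √(22.8² + 130²) = 132
|j22.8 + 380| = √(22.8² + 380²) = 380.7
|T(j22.8)| = 697 × 24.78 / (31 × 132 × 380.7) = 0.011089
20 log₁₀(0.011089) = -39.10 dB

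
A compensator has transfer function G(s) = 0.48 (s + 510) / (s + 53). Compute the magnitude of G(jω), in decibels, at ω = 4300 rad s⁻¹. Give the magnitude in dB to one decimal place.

|j4300 + 510| = √(4300² + 510²) = 4330
|j4300 + 53| = √(4300² + 53²) = 4300
|G(j4300)| = 0.48 × 4330 / 4300 = 0.48333
20 log₁₀(0.48333) = -6.32 dB

-6.3 dB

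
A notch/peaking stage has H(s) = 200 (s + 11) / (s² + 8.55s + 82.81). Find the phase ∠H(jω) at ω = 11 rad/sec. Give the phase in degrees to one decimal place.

-67.1 deg

∠(j11 + 11) = arctan(11/11) = 45.00°
∠[(j11)² + 8.55(j11) + 82.81] = ∠[-38.19 + j94.05] = 112.10°
∠H(j11) = 45.00° − 112.10° = -67.10°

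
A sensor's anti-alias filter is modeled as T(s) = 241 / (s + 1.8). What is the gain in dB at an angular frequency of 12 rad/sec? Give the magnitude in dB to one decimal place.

|j12 + 1.8| = √(12² + 1.8²) = 12.13
|T(j12)| = 241 / 12.13 = 19.861
20 log₁₀(19.861) = 25.96 dB

26.0 dB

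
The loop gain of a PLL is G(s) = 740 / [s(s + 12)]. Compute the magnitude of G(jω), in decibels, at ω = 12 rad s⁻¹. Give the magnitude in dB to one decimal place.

|j12 + 12| = √(12² + 12²) = 16.97
|j12| = 12
|G(j12)| = 740 / (16.97 × 12) = 3.6337
20 log₁₀(3.6337) = 11.21 dB

11.2 dB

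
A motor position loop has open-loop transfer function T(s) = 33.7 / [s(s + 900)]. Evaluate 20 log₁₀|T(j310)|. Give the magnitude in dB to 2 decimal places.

-78.85 dB

|j310 + 900| = √(310² + 900²) = 951.9
|j310| = 310
|T(j310)| = 33.7 / (951.9 × 310) = 0.0001142
20 log₁₀(0.0001142) = -78.846 dB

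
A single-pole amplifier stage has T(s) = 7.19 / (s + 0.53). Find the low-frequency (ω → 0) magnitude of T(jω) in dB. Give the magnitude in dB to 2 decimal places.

T(0) = 7.19 / 0.53 = 13.566
20 log₁₀(13.566) = 22.649 dB

22.65 dB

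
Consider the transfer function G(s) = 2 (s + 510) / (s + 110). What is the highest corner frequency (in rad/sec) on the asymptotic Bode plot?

Break frequencies occur at each pole and zero magnitude: 110 rad/sec, 510 rad/sec.
The highest is 510 rad/sec.

510 rad/sec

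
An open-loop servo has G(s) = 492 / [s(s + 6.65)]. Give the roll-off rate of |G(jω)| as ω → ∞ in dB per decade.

-40 dB/decade

With 0 zeros and 2 poles, the high-frequency asymptotic slope is 20 × (0 − 2) = -40 dB/decade.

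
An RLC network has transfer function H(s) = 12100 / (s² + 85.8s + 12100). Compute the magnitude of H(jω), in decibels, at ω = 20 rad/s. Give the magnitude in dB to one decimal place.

|(j20)² + 85.8(j20) + 12100| = |11700 + j1716| = 1.183e+04
|H(j20)| = 12100 / 1.183e+04 = 1.0232
20 log₁₀(1.0232) = 0.20 dB

0.2 dB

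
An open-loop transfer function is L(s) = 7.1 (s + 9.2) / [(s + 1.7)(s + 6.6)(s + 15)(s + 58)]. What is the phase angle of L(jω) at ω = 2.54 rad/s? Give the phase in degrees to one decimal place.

∠(j2.54 + 9.2) = arctan(2.54/9.2) = 15.43°
∠(j2.54 + 1.7) = arctan(2.54/1.7) = 56.21°
∠(j2.54 + 6.6) = arctan(2.54/6.6) = 21.05°
∠(j2.54 + 15) = arctan(2.54/15) = 9.61°
∠(j2.54 + 58) = arctan(2.54/58) = 2.51°
∠L(j2.54) = 15.43° − (56.21° + 21.05° + 9.61° + 2.51°) = -73.94°

-73.9°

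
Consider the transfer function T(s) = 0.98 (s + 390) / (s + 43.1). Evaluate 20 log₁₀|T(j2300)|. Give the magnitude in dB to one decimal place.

|j2300 + 390| = √(2300² + 390²) = 2333
|j2300 + 43.1| = √(2300² + 43.1²) = 2300
|T(j2300)| = 0.98 × 2333 / 2300 = 0.99381
20 log₁₀(0.99381) = -0.05 dB

-0.1 dB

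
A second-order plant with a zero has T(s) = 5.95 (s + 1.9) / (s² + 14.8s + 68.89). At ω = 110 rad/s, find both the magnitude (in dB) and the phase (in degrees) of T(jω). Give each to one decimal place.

|j110 + 1.9| = √(110² + 1.9²) = 110
|(j110)² + 14.8(j110) + 68.89| = |-12031 + j1628| = 1.214e+04
|T(j110)| = 5.95 × 110 / 1.214e+04 = 0.053917
20 log₁₀(0.053917) = -25.37 dB
∠(j110 + 1.9) = arctan(110/1.9) = 89.01°
∠[(j110)² + 14.8(j110) + 68.89] = ∠[-12031 + j1628] = 172.29°
∠T(j110) = 89.01° − 172.29° = -83.28°

|T| = -25.4 dB, ∠T = -83.3 deg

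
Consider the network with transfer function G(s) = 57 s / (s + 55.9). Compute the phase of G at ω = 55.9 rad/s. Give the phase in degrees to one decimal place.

45.0 deg

∠(j55.9) = 90.00°
∠(j55.9 + 55.9) = arctan(55.9/55.9) = 45.00°
∠G(j55.9) = 90.00° − 45.00° = 45.00°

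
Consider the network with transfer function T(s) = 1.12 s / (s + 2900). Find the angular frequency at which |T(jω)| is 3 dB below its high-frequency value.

For a single-pole high-pass, the −3 dB point is at the pole: ω = 2900 rad s⁻¹.

2900 rad s⁻¹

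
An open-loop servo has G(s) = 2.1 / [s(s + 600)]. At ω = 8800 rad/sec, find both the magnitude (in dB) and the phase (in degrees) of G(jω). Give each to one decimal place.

|j8800 + 600| = √(8800² + 600²) = 8820
|j8800| = 8800
|G(j8800)| = 2.1 / (8820 × 8800) = 2.7055e-08
20 log₁₀(2.7055e-08) = -151.36 dB
∠(j8800 + 600) = arctan(8800/600) = 86.10°
∠(j8800) = 90.00°
∠G(j8800) = − (86.10° + 90.00°) = -176.10°

|G| = -151.4 dB, ∠G = -176.1°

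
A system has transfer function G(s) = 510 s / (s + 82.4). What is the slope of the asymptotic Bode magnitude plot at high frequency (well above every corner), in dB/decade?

0 dB/decade

With 1 zero and 1 pole, the high-frequency asymptotic slope is 20 × (1 − 1) = 0 dB/decade.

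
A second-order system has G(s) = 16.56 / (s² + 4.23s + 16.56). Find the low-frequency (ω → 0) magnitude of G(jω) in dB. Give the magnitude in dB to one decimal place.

G(0) = 16.56 / 16.56 = 1
20 log₁₀(1) = 0.00 dB

0.0 dB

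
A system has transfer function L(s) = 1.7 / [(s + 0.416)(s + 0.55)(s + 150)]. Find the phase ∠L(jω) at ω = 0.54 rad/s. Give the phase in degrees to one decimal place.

-97.1°

∠(j0.54 + 0.416) = arctan(0.54/0.416) = 52.39°
∠(j0.54 + 0.55) = arctan(0.54/0.55) = 44.47°
∠(j0.54 + 150) = arctan(0.54/150) = 0.21°
∠L(j0.54) = − (52.39° + 44.47° + 0.21°) = -97.07°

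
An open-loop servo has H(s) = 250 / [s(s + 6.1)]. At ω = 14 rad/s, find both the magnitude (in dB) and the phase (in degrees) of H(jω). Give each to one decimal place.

|H| = 1.4 dB, ∠H = -156.5°

|j14 + 6.1| = √(14² + 6.1²) = 15.27
|j14| = 14
|H(j14)| = 250 / (15.27 × 14) = 1.1693
20 log₁₀(1.1693) = 1.36 dB
∠(j14 + 6.1) = arctan(14/6.1) = 66.46°
∠(j14) = 90.00°
∠H(j14) = − (66.46° + 90.00°) = -156.46°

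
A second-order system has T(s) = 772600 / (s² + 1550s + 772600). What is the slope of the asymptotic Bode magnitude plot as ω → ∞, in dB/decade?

-40 dB/decade

With 0 zeros and 2 poles, the high-frequency asymptotic slope is 20 × (0 − 2) = -40 dB/decade.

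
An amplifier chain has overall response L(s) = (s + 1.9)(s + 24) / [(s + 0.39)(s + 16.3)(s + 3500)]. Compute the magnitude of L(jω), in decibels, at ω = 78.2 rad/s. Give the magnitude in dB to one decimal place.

-70.7 dB

|j78.2 + 1.9| = √(78.2² + 1.9²) = 78.22
|j78.2 + 24| = √(78.2² + 24²) = 81.8
|j78.2 + 0.39| = √(78.2² + 0.39²) = 78.2
|j78.2 + 16.3| = √(78.2² + 16.3²) = 79.88
|j78.2 + 3500| = √(78.2² + 3500²) = 3501
|L(j78.2)| = 1 × 78.22 × 81.8 / (78.2 × 79.88 × 3501) = 0.00029259
20 log₁₀(0.00029259) = -70.67 dB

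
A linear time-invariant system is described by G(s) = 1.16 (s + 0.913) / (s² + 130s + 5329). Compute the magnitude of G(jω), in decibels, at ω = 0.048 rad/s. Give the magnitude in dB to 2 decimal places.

-74.02 dB

|j0.048 + 0.913| = √(0.048² + 0.913²) = 0.9143
|(j0.048)² + 130(j0.048) + 5329| = |5329 + j6.24| = 5329
|G(j0.048)| = 1.16 × 0.9143 / 5329 = 0.00019901
20 log₁₀(0.00019901) = -74.022 dB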